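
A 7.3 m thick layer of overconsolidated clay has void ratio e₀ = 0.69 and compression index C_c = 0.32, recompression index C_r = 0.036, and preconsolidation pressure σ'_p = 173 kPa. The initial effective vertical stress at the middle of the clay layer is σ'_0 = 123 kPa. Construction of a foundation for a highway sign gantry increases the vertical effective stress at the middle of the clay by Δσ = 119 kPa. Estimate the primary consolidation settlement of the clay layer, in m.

S_c ≈ 0.225 m

Final effective stress: σ'_f = 123 + 119 = 242 kPa.
σ'_f = 242 > σ'_p = 173 kPa, so the stress path crosses the preconsolidation pressure — recompression up to σ'_p, then virgin compression beyond:
S_c = H/(1+e₀)·[C_r·log₁₀(σ'_p/σ'_0) + C_c·log₁₀(σ'_f/σ'_p)]
    = 7.3/1.69 × [0.036×log₁₀(173/123) + 0.32×log₁₀(242/173)]
    = 4.3195 × [0.0053331 + 0.046646] = 0.2245 m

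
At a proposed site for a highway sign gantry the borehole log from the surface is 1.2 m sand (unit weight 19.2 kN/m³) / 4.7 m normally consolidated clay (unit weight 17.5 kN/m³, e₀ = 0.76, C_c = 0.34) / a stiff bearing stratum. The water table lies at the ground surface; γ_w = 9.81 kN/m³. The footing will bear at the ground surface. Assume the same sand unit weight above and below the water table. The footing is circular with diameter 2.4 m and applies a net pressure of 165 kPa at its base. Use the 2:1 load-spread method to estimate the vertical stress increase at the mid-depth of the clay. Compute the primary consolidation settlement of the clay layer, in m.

Mid-depth of clay below the ground surface: z = 1.2 + 4.7/2 = 3.55 m.
Total vertical stress at mid-clay: σ_v = 19.2×1.2 + 17.5×2.35 = 64.165 kPa.
Pore pressure: u = 9.81×(3.55 − 0) = 34.825 kPa.
Initial effective stress: σ'_0 = σ_v − u = 64.165 − 34.825 = 29.34 kPa.
Stress increase at mid-clay by the 2:1 spreading method:
Δσ ≈ qD²/(D+z)² = 165×2.4²/(2.4+3.55)² = 26.846 kPa
Final effective stress: σ'_f = σ'_0 + Δσ = 29.34 + 26.846 = 56.186 kPa.
Normally consolidated clay, so the full stress increment lies on the virgin compression line:
S_c = C_c·H/(1+e₀)·log₁₀(σ'_f/σ'_0) = 0.34×4.7/(1+0.76)×log₁₀(56.186/29.34)
    = 0.90795 × 0.28217 = 0.2562 m

S_c ≈ 0.256 m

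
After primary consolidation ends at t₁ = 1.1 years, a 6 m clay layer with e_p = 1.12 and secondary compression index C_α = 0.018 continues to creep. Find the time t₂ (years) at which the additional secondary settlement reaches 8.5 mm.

t₂ ≈ 1.62 years

S_s = C_α·H/(1+e_p)·log₁₀(t₂/t₁) ⇒ log₁₀(t₂/t₁) = S_s·(1+e_p)/(C_α·H).
log₁₀(t₂/t₁) = 0.0085 × (1+1.12) / (0.018×6) = 0.1669
t₂ = t₁ × 10^0.1669 = 1.1 × 1.468 = 1.615 years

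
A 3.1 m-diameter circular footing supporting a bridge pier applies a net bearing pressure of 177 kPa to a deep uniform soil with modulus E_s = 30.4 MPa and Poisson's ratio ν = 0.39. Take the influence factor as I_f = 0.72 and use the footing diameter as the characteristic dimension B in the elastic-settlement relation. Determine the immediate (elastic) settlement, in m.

Immediate (elastic) settlement: S_e = q·B·(1−ν²)/E_s · I_f.
E_s = 30.4 MPa = 30400 kPa.
S_e = 177 × 3.1 × (1 − 0.39²) / 30400 × 0.72
    = 177 × 3.1 × 0.8479 / 30400 × 0.72
    = 0.01102 m

S_e ≈ 0.011 m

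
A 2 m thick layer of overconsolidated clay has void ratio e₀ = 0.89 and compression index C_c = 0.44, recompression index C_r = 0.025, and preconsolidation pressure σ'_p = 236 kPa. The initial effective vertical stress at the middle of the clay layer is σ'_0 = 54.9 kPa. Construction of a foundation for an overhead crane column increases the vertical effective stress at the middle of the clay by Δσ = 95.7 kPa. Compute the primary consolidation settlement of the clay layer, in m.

S_c ≈ 0.0116 m

Final effective stress: σ'_f = 54.9 + 95.7 = 150.6 kPa.
σ'_f = 150.6 ≤ σ'_p = 236 kPa, so the clay remains overconsolidated and only the recompression index applies:
S_c = C_r·H/(1+e₀)·log₁₀(σ'_f/σ'_0) = 0.025×2/1.89×log₁₀(150.6/54.9)
    = 0.026455 × 0.43825 = 0.01159 m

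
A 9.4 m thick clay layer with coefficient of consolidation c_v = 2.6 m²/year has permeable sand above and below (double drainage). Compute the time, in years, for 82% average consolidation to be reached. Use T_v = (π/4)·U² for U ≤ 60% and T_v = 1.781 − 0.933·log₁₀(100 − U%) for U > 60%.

t ≈ 5.18 years

Drainage path length: H_d = H/2 = 4.7 m (double drainage).
U > 60%: T_v = 1.781 − 0.933·log₁₀(100 − 82) = 0.60983.
t = T_v·H_d²/c_v = 0.60983×4.7²/2.6 = 5.181 years.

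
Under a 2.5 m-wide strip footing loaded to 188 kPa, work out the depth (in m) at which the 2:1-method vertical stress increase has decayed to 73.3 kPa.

2:1 spreading — at depth z the loaded area has grown by z in each plan dimension:
qB/(B+z) = Δσ_z ⇒ z = qB/Δσ_z − B = 188×2.5/73.3 − 2.5 = 3.912 m

z ≈ 3.91 m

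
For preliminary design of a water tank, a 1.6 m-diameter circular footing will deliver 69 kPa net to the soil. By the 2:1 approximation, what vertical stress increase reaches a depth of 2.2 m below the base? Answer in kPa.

Δσ_z ≈ 12.2 kPa

By the 2:1 method the load spreads at 1 horizontal : 2 vertical, so at depth z the loaded area has grown by z in each plan dimension:
Δσ ≈ qD²/(D+z)² = 69×1.6²/(1.6+2.2)² = 12.233 kPa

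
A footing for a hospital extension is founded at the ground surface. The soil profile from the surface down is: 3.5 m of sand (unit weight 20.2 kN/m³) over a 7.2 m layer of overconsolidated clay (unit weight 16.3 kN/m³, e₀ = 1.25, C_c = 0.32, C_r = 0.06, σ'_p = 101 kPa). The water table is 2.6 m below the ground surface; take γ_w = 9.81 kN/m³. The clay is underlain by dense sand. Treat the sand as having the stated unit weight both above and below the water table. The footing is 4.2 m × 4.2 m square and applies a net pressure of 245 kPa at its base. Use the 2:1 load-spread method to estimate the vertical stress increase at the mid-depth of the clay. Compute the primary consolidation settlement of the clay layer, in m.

Mid-depth of clay below the ground surface: z = 3.5 + 7.2/2 = 7.1 m.
Total vertical stress at mid-clay: σ_v = 20.2×3.5 + 16.3×3.6 = 129.38 kPa.
Pore pressure: u = 9.81×(7.1 − 2.6) = 44.145 kPa.
Initial effective stress: σ'_0 = σ_v − u = 129.38 − 44.145 = 85.235 kPa.
Stress increase at mid-clay by the 2:1 spreading method:
Δσ = qBL/((B+z)(L+z)) = 245×4.2×4.2/((4.2+7.1)(4.2+7.1)) = 33.846 kPa
Final effective stress: σ'_f = 85.235 + 33.846 = 119.08 kPa.
σ'_f = 119.08 > σ'_p = 101 kPa, so the stress path crosses the preconsolidation pressure — recompression up to σ'_p, then virgin compression beyond:
S_c = H/(1+e₀)·[C_r·log₁₀(σ'_p/σ'_0) + C_c·log₁₀(σ'_f/σ'_p)]
    = 7.2/2.25 × [0.06×log₁₀(101/85.235) + 0.32×log₁₀(119.08/101)]
    = 3.2 × [0.0044222 + 0.022886] = 0.08739 m

S_c ≈ 0.0874 m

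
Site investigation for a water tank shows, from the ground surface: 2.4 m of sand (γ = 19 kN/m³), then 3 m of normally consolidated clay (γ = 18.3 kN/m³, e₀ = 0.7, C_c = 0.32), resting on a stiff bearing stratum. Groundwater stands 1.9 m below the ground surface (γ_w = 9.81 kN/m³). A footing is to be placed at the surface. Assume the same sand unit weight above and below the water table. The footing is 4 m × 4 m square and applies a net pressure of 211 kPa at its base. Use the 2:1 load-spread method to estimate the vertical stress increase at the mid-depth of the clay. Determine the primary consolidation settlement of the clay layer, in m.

Mid-depth of clay below the ground surface: z = 2.4 + 3/2 = 3.9 m.
Total vertical stress at mid-clay: σ_v = 19×2.4 + 18.3×1.5 = 73.05 kPa.
Pore pressure: u = 9.81×(3.9 − 1.9) = 19.62 kPa.
Initial effective stress: σ'_0 = σ_v − u = 73.05 − 19.62 = 53.43 kPa.
Stress increase at mid-clay by the 2:1 spreading method:
Δσ = qBL/((B+z)(L+z)) = 211×4×4/((4+3.9)(4+3.9)) = 54.094 kPa
Final effective stress: σ'_f = σ'_0 + Δσ = 53.43 + 54.094 = 107.52 kPa.
Normally consolidated clay, so the full stress increment lies on the virgin compression line:
S_c = C_c·H/(1+e₀)·log₁₀(σ'_f/σ'_0) = 0.32×3/(1+0.7)×log₁₀(107.52/53.43)
    = 0.56471 × 0.3037 = 0.1715 m

S_c ≈ 0.172 m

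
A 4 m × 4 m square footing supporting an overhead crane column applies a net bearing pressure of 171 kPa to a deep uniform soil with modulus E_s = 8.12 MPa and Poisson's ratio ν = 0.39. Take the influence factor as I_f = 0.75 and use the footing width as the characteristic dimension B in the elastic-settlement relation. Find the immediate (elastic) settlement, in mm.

S_e ≈ 53.6 mm

Immediate (elastic) settlement: S_e = q·B·(1−ν²)/E_s · I_f.
E_s = 8.12 MPa = 8120 kPa.
S_e = 171 × 4 × (1 − 0.39²) / 8120 × 0.75
    = 171 × 4 × 0.8479 / 8120 × 0.75
    = 0.05357 m = 53.57 mm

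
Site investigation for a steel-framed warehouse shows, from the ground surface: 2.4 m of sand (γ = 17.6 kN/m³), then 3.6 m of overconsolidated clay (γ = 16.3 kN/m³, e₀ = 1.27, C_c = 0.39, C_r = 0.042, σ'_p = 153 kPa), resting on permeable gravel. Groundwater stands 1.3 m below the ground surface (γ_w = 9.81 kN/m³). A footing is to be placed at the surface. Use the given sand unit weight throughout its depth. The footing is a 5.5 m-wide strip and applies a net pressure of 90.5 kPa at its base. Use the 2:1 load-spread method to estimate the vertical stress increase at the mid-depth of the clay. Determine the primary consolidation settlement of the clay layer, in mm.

Mid-depth of clay below the ground surface: z = 2.4 + 3.6/2 = 4.2 m.
Total vertical stress at mid-clay: σ_v = 17.6×2.4 + 16.3×1.8 = 71.58 kPa.
Pore pressure: u = 9.81×(4.2 − 1.3) = 28.449 kPa.
Initial effective stress: σ'_0 = σ_v − u = 71.58 − 28.449 = 43.131 kPa.
Stress increase at mid-clay by the 2:1 spreading method:
Δσ = qB/(B+z) = 90.5×5.5/(5.5+4.2) = 51.314 kPa
Final effective stress: σ'_f = 43.131 + 51.314 = 94.445 kPa.
σ'_f = 94.445 ≤ σ'_p = 153 kPa, so the clay remains overconsolidated and only the recompression index applies:
S_c = C_r·H/(1+e₀)·log₁₀(σ'_f/σ'_0) = 0.042×3.6/2.27×log₁₀(94.445/43.131)
    = 0.066608 × 0.34039 = 0.02267 m

S_c ≈ 22.7 mm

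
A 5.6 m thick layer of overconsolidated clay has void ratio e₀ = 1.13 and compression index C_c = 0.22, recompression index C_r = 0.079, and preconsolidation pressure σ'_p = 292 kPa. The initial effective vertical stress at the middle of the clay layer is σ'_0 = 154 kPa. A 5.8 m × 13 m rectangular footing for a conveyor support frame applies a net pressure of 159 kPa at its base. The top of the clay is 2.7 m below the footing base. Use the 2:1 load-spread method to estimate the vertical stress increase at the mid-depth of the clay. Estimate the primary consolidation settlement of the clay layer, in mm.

S_c ≈ 28.6 mm

Mid-depth of clay below the footing base: z = 2.7 + 5.6/2 = 5.5 m.
Stress increase at mid-clay by the 2:1 spreading method:
Δσ = qBL/((B+z)(L+z)) = 159×5.8×13/((5.8+5.5)(13+5.5)) = 57.348 kPa
Final effective stress: σ'_f = 154 + 57.348 = 211.35 kPa.
σ'_f = 211.35 ≤ σ'_p = 292 kPa, so the clay remains overconsolidated and only the recompression index applies:
S_c = C_r·H/(1+e₀)·log₁₀(σ'_f/σ'_0) = 0.079×5.6/2.13×log₁₀(211.35/154)
    = 0.2077 × 0.13748 = 0.02855 m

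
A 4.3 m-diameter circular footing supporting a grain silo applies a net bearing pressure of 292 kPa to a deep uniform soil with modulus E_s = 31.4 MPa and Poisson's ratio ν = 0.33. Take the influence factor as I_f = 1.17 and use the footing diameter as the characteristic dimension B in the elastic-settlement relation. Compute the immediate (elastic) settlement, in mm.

S_e ≈ 41.7 mm

Immediate (elastic) settlement: S_e = q·B·(1−ν²)/E_s · I_f.
E_s = 31.4 MPa = 31400 kPa.
S_e = 292 × 4.3 × (1 − 0.33²) / 31400 × 1.17
    = 292 × 4.3 × 0.8911 / 31400 × 1.17
    = 0.04169 m = 41.69 mm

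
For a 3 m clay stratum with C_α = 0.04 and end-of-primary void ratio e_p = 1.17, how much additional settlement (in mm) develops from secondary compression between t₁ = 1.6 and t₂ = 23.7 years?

Secondary compression: S_s = C_α·H/(1+e_p)·log₁₀(t₂/t₁)
S_s = 0.04×3/(1+1.17)×log₁₀(23.7/1.6)
    = 0.0553 × 1.171 = 0.06474 m

S_s ≈ 64.7 mm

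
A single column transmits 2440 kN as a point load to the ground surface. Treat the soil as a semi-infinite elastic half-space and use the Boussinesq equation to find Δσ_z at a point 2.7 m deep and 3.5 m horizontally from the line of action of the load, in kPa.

Boussinesq vertical stress below a point load on an elastic half-space:
Δσ_z = 3P/(2πz²) · [1 + (r/z)²]^(−5/2)
r/z = 3.5/2.7 = 1.2963; [1+(r/z)²]^(−5/2) = 0.085017.
Δσ_z = 3×2440/(2π×2.7²) × 0.085017 = 159.81 × 0.085017 = 13.59 kPa

Δσ_z ≈ 13.6 kPa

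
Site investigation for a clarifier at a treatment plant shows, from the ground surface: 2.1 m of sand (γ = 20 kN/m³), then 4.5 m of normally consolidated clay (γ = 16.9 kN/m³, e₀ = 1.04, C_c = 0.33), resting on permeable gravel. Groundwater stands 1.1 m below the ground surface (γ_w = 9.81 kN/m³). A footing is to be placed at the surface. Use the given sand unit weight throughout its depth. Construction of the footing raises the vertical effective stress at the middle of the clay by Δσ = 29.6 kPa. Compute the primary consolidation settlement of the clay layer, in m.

S_c ≈ 0.152 m

Mid-depth of clay below the ground surface: z = 2.1 + 4.5/2 = 4.35 m.
Total vertical stress at mid-clay: σ_v = 20×2.1 + 16.9×2.25 = 80.025 kPa.
Pore pressure: u = 9.81×(4.35 − 1.1) = 31.883 kPa.
Initial effective stress: σ'_0 = σ_v − u = 80.025 − 31.883 = 48.142 kPa.
Final effective stress: σ'_f = σ'_0 + Δσ = 48.142 + 29.6 = 77.742 kPa.
Normally consolidated clay, so the full stress increment lies on the virgin compression line:
S_c = C_c·H/(1+e₀)·log₁₀(σ'_f/σ'_0) = 0.33×4.5/(1+1.04)×log₁₀(77.742/48.142)
    = 0.72794 × 0.20813 = 0.1515 m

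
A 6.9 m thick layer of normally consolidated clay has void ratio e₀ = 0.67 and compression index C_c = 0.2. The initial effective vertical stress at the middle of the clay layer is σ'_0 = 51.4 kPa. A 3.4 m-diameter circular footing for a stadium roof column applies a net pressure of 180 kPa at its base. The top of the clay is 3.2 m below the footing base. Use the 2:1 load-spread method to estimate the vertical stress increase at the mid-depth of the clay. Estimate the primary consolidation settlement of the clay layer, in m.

S_c ≈ 0.121 m

Mid-depth of clay below the footing base: z = 3.2 + 6.9/2 = 6.65 m.
Stress increase at mid-clay by the 2:1 spreading method:
Δσ ≈ qD²/(D+z)² = 180×3.4²/(3.4+6.65)² = 20.601 kPa
Final effective stress: σ'_f = σ'_0 + Δσ = 51.4 + 20.601 = 72.001 kPa.
Normally consolidated clay, so the full stress increment lies on the virgin compression line:
S_c = C_c·H/(1+e₀)·log₁₀(σ'_f/σ'_0) = 0.2×6.9/(1+0.67)×log₁₀(72.001/51.4)
    = 0.82635 × 0.14638 = 0.121 m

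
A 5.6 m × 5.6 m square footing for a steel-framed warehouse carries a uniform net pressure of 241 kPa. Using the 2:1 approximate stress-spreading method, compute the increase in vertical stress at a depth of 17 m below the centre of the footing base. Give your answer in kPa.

Δσ_z ≈ 14.8 kPa

By the 2:1 method the load spreads at 1 horizontal : 2 vertical, so at depth z the loaded area has grown by z in each plan dimension:
Δσ = qBL/((B+z)(L+z)) = 241×5.6×5.6/((5.6+17)(5.6+17)) = 14.797 kPa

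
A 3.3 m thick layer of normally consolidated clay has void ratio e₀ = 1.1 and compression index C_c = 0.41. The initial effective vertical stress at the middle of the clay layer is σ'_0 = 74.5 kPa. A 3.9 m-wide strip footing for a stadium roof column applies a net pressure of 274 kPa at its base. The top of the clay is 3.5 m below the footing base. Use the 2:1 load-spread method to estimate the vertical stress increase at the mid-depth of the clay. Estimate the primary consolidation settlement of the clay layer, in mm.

Mid-depth of clay below the footing base: z = 3.5 + 3.3/2 = 5.15 m.
Stress increase at mid-clay by the 2:1 spreading method:
Δσ = qB/(B+z) = 274×3.9/(3.9+5.15) = 118.08 kPa
Final effective stress: σ'_f = σ'_0 + Δσ = 74.5 + 118.08 = 192.58 kPa.
Normally consolidated clay, so the full stress increment lies on the virgin compression line:
S_c = C_c·H/(1+e₀)·log₁₀(σ'_f/σ'_0) = 0.41×3.3/(1+1.1)×log₁₀(192.58/74.5)
    = 0.64429 × 0.41245 = 0.2657 m

S_c ≈ 266 mm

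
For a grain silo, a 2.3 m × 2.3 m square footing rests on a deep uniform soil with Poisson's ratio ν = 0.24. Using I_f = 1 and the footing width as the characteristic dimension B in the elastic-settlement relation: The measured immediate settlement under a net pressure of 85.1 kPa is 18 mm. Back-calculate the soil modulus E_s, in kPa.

E_s ≈ 10200 kPa

S_e = q·B·(1−ν²)/E_s · I_f  ⇒  E_s = q·B·(1−ν²)·I_f / S_e.
E_s = 85.1 × 2.3 × 0.9424 × 1 / 0.018 = 10250 kPa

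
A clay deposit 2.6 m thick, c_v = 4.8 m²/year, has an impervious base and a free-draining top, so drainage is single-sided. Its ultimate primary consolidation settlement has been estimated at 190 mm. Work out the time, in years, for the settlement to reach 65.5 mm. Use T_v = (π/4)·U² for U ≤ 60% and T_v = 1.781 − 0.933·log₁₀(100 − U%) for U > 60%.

Drainage path length: H_d = H = 2.6 m (single drainage).
U = S(t)/S_ult = 65.5/190 = 0.3447.
U ≤ 60%: T_v = (π/4)·U² = (π/4)×0.34474² = 0.093339.
t = T_v·H_d²/c_v = 0.093339×2.6²/4.8 = 0.1315 years.

t ≈ 0.131 years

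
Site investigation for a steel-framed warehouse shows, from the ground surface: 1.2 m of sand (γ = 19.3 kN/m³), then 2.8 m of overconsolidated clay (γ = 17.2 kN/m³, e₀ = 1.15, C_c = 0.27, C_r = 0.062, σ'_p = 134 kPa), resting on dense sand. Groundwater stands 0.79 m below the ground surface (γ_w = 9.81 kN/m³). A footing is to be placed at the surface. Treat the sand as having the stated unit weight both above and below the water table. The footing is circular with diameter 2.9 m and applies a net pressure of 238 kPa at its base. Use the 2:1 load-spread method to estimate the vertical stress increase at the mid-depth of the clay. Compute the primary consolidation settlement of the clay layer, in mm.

S_c ≈ 41.3 mm

Mid-depth of clay below the ground surface: z = 1.2 + 2.8/2 = 2.6 m.
Total vertical stress at mid-clay: σ_v = 19.3×1.2 + 17.2×1.4 = 47.24 kPa.
Pore pressure: u = 9.81×(2.6 − 0.79) = 17.756 kPa.
Initial effective stress: σ'_0 = σ_v − u = 47.24 − 17.756 = 29.484 kPa.
Stress increase at mid-clay by the 2:1 spreading method:
Δσ ≈ qD²/(D+z)² = 238×2.9²/(2.9+2.6)² = 66.168 kPa
Final effective stress: σ'_f = 29.484 + 66.168 = 95.652 kPa.
σ'_f = 95.652 ≤ σ'_p = 134 kPa, so the clay remains overconsolidated and only the recompression index applies:
S_c = C_r·H/(1+e₀)·log₁₀(σ'_f/σ'_0) = 0.062×2.8/2.15×log₁₀(95.652/29.484)
    = 0.080743 × 0.51111 = 0.04127 m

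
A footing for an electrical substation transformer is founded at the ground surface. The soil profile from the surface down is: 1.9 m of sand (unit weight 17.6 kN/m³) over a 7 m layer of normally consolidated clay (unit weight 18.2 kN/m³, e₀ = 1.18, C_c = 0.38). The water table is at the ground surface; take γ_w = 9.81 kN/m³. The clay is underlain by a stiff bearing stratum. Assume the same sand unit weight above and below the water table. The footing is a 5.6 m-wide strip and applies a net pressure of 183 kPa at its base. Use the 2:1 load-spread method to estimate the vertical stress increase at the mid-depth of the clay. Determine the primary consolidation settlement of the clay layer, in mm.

S_c ≈ 601 mm

Mid-depth of clay below the ground surface: z = 1.9 + 7/2 = 5.4 m.
Total vertical stress at mid-clay: σ_v = 17.6×1.9 + 18.2×3.5 = 97.14 kPa.
Pore pressure: u = 9.81×(5.4 − 0) = 52.974 kPa.
Initial effective stress: σ'_0 = σ_v − u = 97.14 − 52.974 = 44.166 kPa.
Stress increase at mid-clay by the 2:1 spreading method:
Δσ = qB/(B+z) = 183×5.6/(5.6+5.4) = 93.164 kPa
Final effective stress: σ'_f = σ'_0 + Δσ = 44.166 + 93.164 = 137.33 kPa.
Normally consolidated clay, so the full stress increment lies on the virgin compression line:
S_c = C_c·H/(1+e₀)·log₁₀(σ'_f/σ'_0) = 0.38×7/(1+1.18)×log₁₀(137.33/44.166)
    = 1.2202 × 0.49268 = 0.6012 m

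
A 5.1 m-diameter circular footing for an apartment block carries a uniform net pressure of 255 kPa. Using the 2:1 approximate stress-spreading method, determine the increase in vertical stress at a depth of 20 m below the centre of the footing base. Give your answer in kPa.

Δσ_z ≈ 10.5 kPa

By the 2:1 method the load spreads at 1 horizontal : 2 vertical, so at depth z the loaded area has grown by z in each plan dimension:
Δσ ≈ qD²/(D+z)² = 255×5.1²/(5.1+20)² = 10.528 kPa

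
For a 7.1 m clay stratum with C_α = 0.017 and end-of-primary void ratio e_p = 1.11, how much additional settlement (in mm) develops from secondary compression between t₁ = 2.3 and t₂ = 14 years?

Secondary compression: S_s = C_α·H/(1+e_p)·log₁₀(t₂/t₁)
S_s = 0.017×7.1/(1+1.11)×log₁₀(14/2.3)
    = 0.0572 × 0.7844 = 0.04487 m

S_s ≈ 44.9 mm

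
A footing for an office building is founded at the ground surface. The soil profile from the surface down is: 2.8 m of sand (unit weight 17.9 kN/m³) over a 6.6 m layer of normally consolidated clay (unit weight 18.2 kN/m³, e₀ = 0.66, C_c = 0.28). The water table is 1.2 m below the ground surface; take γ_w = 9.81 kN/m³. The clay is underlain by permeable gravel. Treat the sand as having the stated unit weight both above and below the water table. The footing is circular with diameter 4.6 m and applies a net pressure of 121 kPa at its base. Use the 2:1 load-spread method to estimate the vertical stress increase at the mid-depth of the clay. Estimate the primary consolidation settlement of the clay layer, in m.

S_c ≈ 0.149 m

Mid-depth of clay below the ground surface: z = 2.8 + 6.6/2 = 6.1 m.
Total vertical stress at mid-clay: σ_v = 17.9×2.8 + 18.2×3.3 = 110.18 kPa.
Pore pressure: u = 9.81×(6.1 − 1.2) = 48.069 kPa.
Initial effective stress: σ'_0 = σ_v − u = 110.18 − 48.069 = 62.111 kPa.
Stress increase at mid-clay by the 2:1 spreading method:
Δσ ≈ qD²/(D+z)² = 121×4.6²/(4.6+6.1)² = 22.363 kPa
Final effective stress: σ'_f = σ'_0 + Δσ = 62.111 + 22.363 = 84.474 kPa.
Normally consolidated clay, so the full stress increment lies on the virgin compression line:
S_c = C_c·H/(1+e₀)·log₁₀(σ'_f/σ'_0) = 0.28×6.6/(1+0.66)×log₁₀(84.474/62.111)
    = 1.1133 × 0.13355 = 0.1487 m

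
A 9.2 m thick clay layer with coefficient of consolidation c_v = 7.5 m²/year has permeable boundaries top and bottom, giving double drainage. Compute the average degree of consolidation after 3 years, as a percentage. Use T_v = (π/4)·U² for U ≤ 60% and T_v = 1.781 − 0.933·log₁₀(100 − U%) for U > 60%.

Drainage path length: H_d = H/2 = 4.6 m (double drainage).
T_v = c_v·t/H_d² = 7.5×3/4.6² = 1.0633.
T_v = 1.0633 corresponds to the U > 60% branch:
U = 1 − 10^((1.781 − T_v)/0.933)/100 = 0.9412

U ≈ 94.1 %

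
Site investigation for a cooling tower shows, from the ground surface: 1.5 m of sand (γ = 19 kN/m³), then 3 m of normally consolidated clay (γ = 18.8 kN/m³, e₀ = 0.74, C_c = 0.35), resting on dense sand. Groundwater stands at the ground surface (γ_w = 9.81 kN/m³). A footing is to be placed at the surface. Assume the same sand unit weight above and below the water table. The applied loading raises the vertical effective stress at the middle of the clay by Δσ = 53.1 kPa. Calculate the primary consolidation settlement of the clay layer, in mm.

Mid-depth of clay below the ground surface: z = 1.5 + 3/2 = 3 m.
Total vertical stress at mid-clay: σ_v = 19×1.5 + 18.8×1.5 = 56.7 kPa.
Pore pressure: u = 9.81×(3 − 0) = 29.43 kPa.
Initial effective stress: σ'_0 = σ_v − u = 56.7 − 29.43 = 27.27 kPa.
Final effective stress: σ'_f = σ'_0 + Δσ = 27.27 + 53.1 = 80.37 kPa.
Normally consolidated clay, so the full stress increment lies on the virgin compression line:
S_c = C_c·H/(1+e₀)·log₁₀(σ'_f/σ'_0) = 0.35×3/(1+0.74)×log₁₀(80.37/27.27)
    = 0.60345 × 0.46941 = 0.2833 m

S_c ≈ 283 mm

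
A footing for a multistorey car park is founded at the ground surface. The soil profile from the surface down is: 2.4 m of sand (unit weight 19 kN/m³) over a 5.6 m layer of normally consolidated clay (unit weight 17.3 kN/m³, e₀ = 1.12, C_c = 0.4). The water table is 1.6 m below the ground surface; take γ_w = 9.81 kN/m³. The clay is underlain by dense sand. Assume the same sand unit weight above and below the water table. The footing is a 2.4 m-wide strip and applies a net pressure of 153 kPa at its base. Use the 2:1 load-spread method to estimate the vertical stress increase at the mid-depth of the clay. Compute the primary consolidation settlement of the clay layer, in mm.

S_c ≈ 275 mm

Mid-depth of clay below the ground surface: z = 2.4 + 5.6/2 = 5.2 m.
Total vertical stress at mid-clay: σ_v = 19×2.4 + 17.3×2.8 = 94.04 kPa.
Pore pressure: u = 9.81×(5.2 − 1.6) = 35.316 kPa.
Initial effective stress: σ'_0 = σ_v − u = 94.04 − 35.316 = 58.724 kPa.
Stress increase at mid-clay by the 2:1 spreading method:
Δσ = qB/(B+z) = 153×2.4/(2.4+5.2) = 48.316 kPa
Final effective stress: σ'_f = σ'_0 + Δσ = 58.724 + 48.316 = 107.04 kPa.
Normally consolidated clay, so the full stress increment lies on the virgin compression line:
S_c = C_c·H/(1+e₀)·log₁₀(σ'_f/σ'_0) = 0.4×5.6/(1+1.12)×log₁₀(107.04/58.724)
    = 1.0566 × 0.26073 = 0.2755 m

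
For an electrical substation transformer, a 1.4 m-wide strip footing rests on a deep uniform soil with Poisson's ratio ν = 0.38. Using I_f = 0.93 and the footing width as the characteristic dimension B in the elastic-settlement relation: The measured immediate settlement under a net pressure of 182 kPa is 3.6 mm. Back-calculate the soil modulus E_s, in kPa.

E_s ≈ 56300 kPa

S_e = q·B·(1−ν²)/E_s · I_f  ⇒  E_s = q·B·(1−ν²)·I_f / S_e.
E_s = 182 × 1.4 × 0.8556 × 0.93 / 0.0036 = 56320 kPa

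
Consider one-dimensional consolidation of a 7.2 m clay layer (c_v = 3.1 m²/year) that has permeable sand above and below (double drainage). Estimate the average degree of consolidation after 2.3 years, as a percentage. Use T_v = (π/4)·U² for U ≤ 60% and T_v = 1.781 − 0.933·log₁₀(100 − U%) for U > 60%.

U ≈ 79.1 %

Drainage path length: H_d = H/2 = 3.6 m (double drainage).
T_v = c_v·t/H_d² = 3.1×2.3/3.6² = 0.55015.
T_v = 0.55015 corresponds to the U > 60% branch:
U = 1 − 10^((1.781 − T_v)/0.933)/100 = 0.7914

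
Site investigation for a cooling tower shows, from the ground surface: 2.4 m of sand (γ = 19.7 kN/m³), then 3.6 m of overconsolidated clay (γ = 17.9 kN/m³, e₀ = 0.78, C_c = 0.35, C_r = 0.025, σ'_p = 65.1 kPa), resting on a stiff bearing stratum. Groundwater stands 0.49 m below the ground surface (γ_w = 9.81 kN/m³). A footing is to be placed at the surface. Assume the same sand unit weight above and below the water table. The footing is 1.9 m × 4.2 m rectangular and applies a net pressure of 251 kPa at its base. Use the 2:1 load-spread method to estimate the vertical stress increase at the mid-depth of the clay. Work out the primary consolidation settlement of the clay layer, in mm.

Mid-depth of clay below the ground surface: z = 2.4 + 3.6/2 = 4.2 m.
Total vertical stress at mid-clay: σ_v = 19.7×2.4 + 17.9×1.8 = 79.5 kPa.
Pore pressure: u = 9.81×(4.2 − 0.49) = 36.395 kPa.
Initial effective stress: σ'_0 = σ_v − u = 79.5 − 36.395 = 43.105 kPa.
Stress increase at mid-clay by the 2:1 spreading method:
Δσ = qBL/((B+z)(L+z)) = 251×1.9×4.2/((1.9+4.2)(4.2+4.2)) = 39.09 kPa
Final effective stress: σ'_f = 43.105 + 39.09 = 82.195 kPa.
σ'_f = 82.195 > σ'_p = 65.1 kPa, so the stress path crosses the preconsolidation pressure — recompression up to σ'_p, then virgin compression beyond:
S_c = H/(1+e₀)·[C_r·log₁₀(σ'_p/σ'_0) + C_c·log₁₀(σ'_f/σ'_p)]
    = 3.6/1.78 × [0.025×log₁₀(65.1/43.105) + 0.35×log₁₀(82.195/65.1)]
    = 2.0225 × [0.0044763 + 0.035443] = 0.08074 m

S_c ≈ 80.7 mm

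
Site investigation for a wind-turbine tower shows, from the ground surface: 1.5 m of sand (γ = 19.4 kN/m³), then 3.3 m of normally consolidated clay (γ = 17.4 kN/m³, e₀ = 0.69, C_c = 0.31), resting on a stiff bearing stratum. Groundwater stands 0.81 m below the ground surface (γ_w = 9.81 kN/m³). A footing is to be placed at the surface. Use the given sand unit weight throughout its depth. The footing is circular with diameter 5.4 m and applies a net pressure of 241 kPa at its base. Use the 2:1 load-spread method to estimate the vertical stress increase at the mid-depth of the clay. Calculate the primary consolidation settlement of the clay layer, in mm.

S_c ≈ 348 mm

Mid-depth of clay below the ground surface: z = 1.5 + 3.3/2 = 3.15 m.
Total vertical stress at mid-clay: σ_v = 19.4×1.5 + 17.4×1.65 = 57.81 kPa.
Pore pressure: u = 9.81×(3.15 − 0.81) = 22.955 kPa.
Initial effective stress: σ'_0 = σ_v − u = 57.81 − 22.955 = 34.855 kPa.
Stress increase at mid-clay by the 2:1 spreading method:
Δσ ≈ qD²/(D+z)² = 241×5.4²/(5.4+3.15)² = 96.133 kPa
Final effective stress: σ'_f = σ'_0 + Δσ = 34.855 + 96.133 = 130.99 kPa.
Normally consolidated clay, so the full stress increment lies on the virgin compression line:
S_c = C_c·H/(1+e₀)·log₁₀(σ'_f/σ'_0) = 0.31×3.3/(1+0.69)×log₁₀(130.99/34.855)
    = 0.60533 × 0.57497 = 0.348 m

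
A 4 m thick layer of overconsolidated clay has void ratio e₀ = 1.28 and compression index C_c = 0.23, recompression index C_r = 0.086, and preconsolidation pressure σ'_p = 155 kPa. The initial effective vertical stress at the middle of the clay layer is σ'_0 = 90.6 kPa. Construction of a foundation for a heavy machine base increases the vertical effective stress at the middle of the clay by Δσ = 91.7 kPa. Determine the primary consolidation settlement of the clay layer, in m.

Final effective stress: σ'_f = 90.6 + 91.7 = 182.3 kPa.
σ'_f = 182.3 > σ'_p = 155 kPa, so the stress path crosses the preconsolidation pressure — recompression up to σ'_p, then virgin compression beyond:
S_c = H/(1+e₀)·[C_r·log₁₀(σ'_p/σ'_0) + C_c·log₁₀(σ'_f/σ'_p)]
    = 4/2.28 × [0.086×log₁₀(155/90.6) + 0.23×log₁₀(182.3/155)]
    = 1.7544 × [0.020056 + 0.016205] = 0.06362 m

S_c ≈ 0.0636 m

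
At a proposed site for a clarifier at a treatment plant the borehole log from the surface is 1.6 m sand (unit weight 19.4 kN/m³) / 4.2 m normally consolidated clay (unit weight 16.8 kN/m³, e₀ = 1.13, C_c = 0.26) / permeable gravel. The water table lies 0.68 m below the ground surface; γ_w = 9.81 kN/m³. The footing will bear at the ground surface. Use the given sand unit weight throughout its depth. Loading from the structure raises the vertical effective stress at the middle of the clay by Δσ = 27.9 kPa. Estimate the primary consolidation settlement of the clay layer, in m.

Mid-depth of clay below the ground surface: z = 1.6 + 4.2/2 = 3.7 m.
Total vertical stress at mid-clay: σ_v = 19.4×1.6 + 16.8×2.1 = 66.32 kPa.
Pore pressure: u = 9.81×(3.7 − 0.68) = 29.626 kPa.
Initial effective stress: σ'_0 = σ_v − u = 66.32 − 29.626 = 36.694 kPa.
Final effective stress: σ'_f = σ'_0 + Δσ = 36.694 + 27.9 = 64.594 kPa.
Normally consolidated clay, so the full stress increment lies on the virgin compression line:
S_c = C_c·H/(1+e₀)·log₁₀(σ'_f/σ'_0) = 0.26×4.2/(1+1.13)×log₁₀(64.594/36.694)
    = 0.51268 × 0.2456 = 0.1259 m

S_c ≈ 0.126 m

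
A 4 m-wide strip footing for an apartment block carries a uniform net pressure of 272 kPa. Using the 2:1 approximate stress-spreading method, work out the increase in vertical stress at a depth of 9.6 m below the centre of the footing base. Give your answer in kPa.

Δσ_z ≈ 80 kPa

By the 2:1 method the load spreads at 1 horizontal : 2 vertical, so at depth z the loaded area has grown by z in each plan dimension:
Δσ = qB/(B+z) = 272×4/(4+9.6) = 80 kPa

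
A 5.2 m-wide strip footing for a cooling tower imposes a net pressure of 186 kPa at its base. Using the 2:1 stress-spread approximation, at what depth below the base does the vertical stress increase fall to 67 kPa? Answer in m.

z ≈ 9.24 m

2:1 spreading — at depth z the loaded area has grown by z in each plan dimension:
qB/(B+z) = Δσ_z ⇒ z = qB/Δσ_z − B = 186×5.2/67 − 5.2 = 9.236 m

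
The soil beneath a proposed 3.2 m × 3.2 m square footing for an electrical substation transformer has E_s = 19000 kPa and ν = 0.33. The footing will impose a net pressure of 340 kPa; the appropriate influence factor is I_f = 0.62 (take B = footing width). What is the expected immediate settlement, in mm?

Immediate (elastic) settlement: S_e = q·B·(1−ν²)/E_s · I_f.
S_e = 340 × 3.2 × (1 − 0.33²) / 19000 × 0.62
    = 340 × 3.2 × 0.8911 / 19000 × 0.62
    = 0.03164 m = 31.64 mm

S_e ≈ 31.6 mm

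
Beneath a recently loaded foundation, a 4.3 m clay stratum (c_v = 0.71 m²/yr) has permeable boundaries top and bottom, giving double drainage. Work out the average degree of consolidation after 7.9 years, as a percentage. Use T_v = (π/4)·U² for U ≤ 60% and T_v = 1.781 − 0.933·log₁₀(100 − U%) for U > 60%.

U ≈ 95.9 %

Drainage path length: H_d = H/2 = 2.15 m (double drainage).
T_v = c_v·t/H_d² = 0.71×7.9/2.15² = 1.2134.
T_v = 1.2134 corresponds to the U > 60% branch:
U = 1 − 10^((1.781 − T_v)/0.933)/100 = 0.9594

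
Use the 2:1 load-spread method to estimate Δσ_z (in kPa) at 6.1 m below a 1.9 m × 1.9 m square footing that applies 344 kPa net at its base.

Δσ_z ≈ 19.4 kPa

By the 2:1 method the load spreads at 1 horizontal : 2 vertical, so at depth z the loaded area has grown by z in each plan dimension:
Δσ = qBL/((B+z)(L+z)) = 344×1.9×1.9/((1.9+6.1)(1.9+6.1)) = 19.404 kPa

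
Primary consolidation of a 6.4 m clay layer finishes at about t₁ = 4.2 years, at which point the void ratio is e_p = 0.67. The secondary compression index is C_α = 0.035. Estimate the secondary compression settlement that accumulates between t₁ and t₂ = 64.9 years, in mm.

S_s ≈ 159 mm

Secondary compression: S_s = C_α·H/(1+e_p)·log₁₀(t₂/t₁)
S_s = 0.035×6.4/(1+0.67)×log₁₀(64.9/4.2)
    = 0.1341 × 1.189 = 0.1595 m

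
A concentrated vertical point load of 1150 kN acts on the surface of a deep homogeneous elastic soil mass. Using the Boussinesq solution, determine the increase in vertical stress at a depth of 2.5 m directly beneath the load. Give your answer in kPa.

Δσ_z ≈ 87.9 kPa

Boussinesq vertical stress below a point load on an elastic half-space:
Δσ_z = 3P/(2πz²) · [1 + (r/z)²]^(−5/2)
r/z = 0/2.5 = 0; [1+(r/z)²]^(−5/2) = 1.
Δσ_z = 3×1150/(2π×2.5²) × 1 = 87.854 × 1 = 87.85 kPa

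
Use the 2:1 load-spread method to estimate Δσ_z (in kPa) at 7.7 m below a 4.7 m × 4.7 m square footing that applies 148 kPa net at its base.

By the 2:1 method the load spreads at 1 horizontal : 2 vertical, so at depth z the loaded area has grown by z in each plan dimension:
Δσ = qBL/((B+z)(L+z)) = 148×4.7×4.7/((4.7+7.7)(4.7+7.7)) = 21.262 kPa

Δσ_z ≈ 21.3 kPa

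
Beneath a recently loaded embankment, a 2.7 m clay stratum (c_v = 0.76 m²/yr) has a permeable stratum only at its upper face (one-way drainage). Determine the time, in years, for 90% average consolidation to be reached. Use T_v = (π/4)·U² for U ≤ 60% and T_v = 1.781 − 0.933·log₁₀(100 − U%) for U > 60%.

Drainage path length: H_d = H = 2.7 m (single drainage).
U > 60%: T_v = 1.781 − 0.933·log₁₀(100 − 90) = 0.848.
t = T_v·H_d²/c_v = 0.848×2.7²/0.76 = 8.134 years.

t ≈ 8.13 years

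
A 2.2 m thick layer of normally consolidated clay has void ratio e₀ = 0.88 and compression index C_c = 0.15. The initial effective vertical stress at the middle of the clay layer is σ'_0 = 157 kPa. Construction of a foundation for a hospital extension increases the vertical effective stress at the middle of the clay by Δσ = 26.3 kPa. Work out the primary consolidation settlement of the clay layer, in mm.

Final effective stress: σ'_f = σ'_0 + Δσ = 157 + 26.3 = 183.3 kPa.
Normally consolidated clay, so the full stress increment lies on the virgin compression line:
S_c = C_c·H/(1+e₀)·log₁₀(σ'_f/σ'_0) = 0.15×2.2/(1+0.88)×log₁₀(183.3/157)
    = 0.17553 × 0.067263 = 0.01181 m

S_c ≈ 11.8 mm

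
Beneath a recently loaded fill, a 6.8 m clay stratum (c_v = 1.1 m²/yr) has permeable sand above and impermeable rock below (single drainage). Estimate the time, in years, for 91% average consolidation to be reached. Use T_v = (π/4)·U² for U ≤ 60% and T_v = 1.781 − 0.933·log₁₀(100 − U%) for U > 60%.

t ≈ 37.4 years

Drainage path length: H_d = H = 6.8 m (single drainage).
U > 60%: T_v = 1.781 − 0.933·log₁₀(100 − 91) = 0.89069.
t = T_v·H_d²/c_v = 0.89069×6.8²/1.1 = 37.44 years.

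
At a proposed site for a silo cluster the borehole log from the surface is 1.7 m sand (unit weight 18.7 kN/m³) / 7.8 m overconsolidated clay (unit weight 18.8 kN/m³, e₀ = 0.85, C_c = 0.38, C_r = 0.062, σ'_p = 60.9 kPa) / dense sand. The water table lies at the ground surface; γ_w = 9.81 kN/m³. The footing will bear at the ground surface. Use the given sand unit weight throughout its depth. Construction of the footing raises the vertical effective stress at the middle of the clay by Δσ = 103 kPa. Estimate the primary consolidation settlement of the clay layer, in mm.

S_c ≈ 664 mm

Mid-depth of clay below the ground surface: z = 1.7 + 7.8/2 = 5.6 m.
Total vertical stress at mid-clay: σ_v = 18.7×1.7 + 18.8×3.9 = 105.11 kPa.
Pore pressure: u = 9.81×(5.6 − 0) = 54.936 kPa.
Initial effective stress: σ'_0 = σ_v − u = 105.11 − 54.936 = 50.174 kPa.
Final effective stress: σ'_f = 50.174 + 103 = 153.17 kPa.
σ'_f = 153.17 > σ'_p = 60.9 kPa, so the stress path crosses the preconsolidation pressure — recompression up to σ'_p, then virgin compression beyond:
S_c = H/(1+e₀)·[C_r·log₁₀(σ'_p/σ'_0) + C_c·log₁₀(σ'_f/σ'_p)]
    = 7.8/1.85 × [0.062×log₁₀(60.9/50.174) + 0.38×log₁₀(153.17/60.9)]
    = 4.2162 × [0.0052166 + 0.15221] = 0.6637 m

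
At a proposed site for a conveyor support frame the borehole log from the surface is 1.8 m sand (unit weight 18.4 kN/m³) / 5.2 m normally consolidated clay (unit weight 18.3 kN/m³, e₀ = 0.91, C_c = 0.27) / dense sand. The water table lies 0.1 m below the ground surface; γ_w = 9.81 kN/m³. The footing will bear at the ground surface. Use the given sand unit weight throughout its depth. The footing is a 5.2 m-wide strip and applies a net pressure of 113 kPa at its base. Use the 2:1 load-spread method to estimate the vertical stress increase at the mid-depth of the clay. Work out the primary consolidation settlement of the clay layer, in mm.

S_c ≈ 304 mm

Mid-depth of clay below the ground surface: z = 1.8 + 5.2/2 = 4.4 m.
Total vertical stress at mid-clay: σ_v = 18.4×1.8 + 18.3×2.6 = 80.7 kPa.
Pore pressure: u = 9.81×(4.4 − 0.1) = 42.183 kPa.
Initial effective stress: σ'_0 = σ_v − u = 80.7 − 42.183 = 38.517 kPa.
Stress increase at mid-clay by the 2:1 spreading method:
Δσ = qB/(B+z) = 113×5.2/(5.2+4.4) = 61.208 kPa
Final effective stress: σ'_f = σ'_0 + Δσ = 38.517 + 61.208 = 99.725 kPa.
Normally consolidated clay, so the full stress increment lies on the virgin compression line:
S_c = C_c·H/(1+e₀)·log₁₀(σ'_f/σ'_0) = 0.27×5.2/(1+0.91)×log₁₀(99.725/38.517)
    = 0.73508 × 0.41315 = 0.3037 m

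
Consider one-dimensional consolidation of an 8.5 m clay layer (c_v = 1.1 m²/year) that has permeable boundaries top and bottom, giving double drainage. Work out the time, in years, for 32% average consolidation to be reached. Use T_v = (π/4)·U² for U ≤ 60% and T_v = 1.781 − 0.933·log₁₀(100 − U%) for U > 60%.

Drainage path length: H_d = H/2 = 4.25 m (double drainage).
U ≤ 60%: T_v = (π/4)·U² = (π/4)×0.32² = 0.080425.
t = T_v·H_d²/c_v = 0.080425×4.25²/1.1 = 1.321 years.

t ≈ 1.32 years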